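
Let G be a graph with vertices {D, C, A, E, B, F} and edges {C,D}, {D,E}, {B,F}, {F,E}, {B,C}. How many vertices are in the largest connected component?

5

A is isolated — a component by itself.
Starting from B we can reach B, C, D, E, F. That is one component of size 5.
The largest has 5 vertices.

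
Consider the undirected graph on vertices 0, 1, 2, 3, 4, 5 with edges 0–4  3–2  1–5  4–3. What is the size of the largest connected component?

4

Starting from 1 we can reach 1, 5. That is one component of size 2.
Starting from 0 we can reach 0, 2, 3, 4. That is one component of size 4.
The largest has 4 vertices.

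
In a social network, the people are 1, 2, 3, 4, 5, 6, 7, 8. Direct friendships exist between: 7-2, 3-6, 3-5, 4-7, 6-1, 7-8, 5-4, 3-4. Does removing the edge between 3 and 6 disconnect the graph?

Yes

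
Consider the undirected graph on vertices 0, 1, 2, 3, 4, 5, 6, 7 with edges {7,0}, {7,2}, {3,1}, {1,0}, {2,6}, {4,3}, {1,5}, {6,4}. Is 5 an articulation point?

No

Deleting 5 leaves 1 component (was 1), so 5 is not a cut vertex.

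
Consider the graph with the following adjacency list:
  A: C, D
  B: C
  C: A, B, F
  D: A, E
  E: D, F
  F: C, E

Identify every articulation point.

C

Removing C increases the component count from 1 to 2, so C is a cut vertex.
By contrast removing E leaves 1 component; it is not a cut vertex. No other vertex is a cut vertex either.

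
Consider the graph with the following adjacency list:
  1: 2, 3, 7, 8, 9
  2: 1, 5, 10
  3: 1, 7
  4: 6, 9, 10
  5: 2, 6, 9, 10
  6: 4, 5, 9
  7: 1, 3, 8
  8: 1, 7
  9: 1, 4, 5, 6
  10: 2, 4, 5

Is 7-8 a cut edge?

After removing 7-8, the path 7-1-8 still connects them, so the edge is not a bridge.

No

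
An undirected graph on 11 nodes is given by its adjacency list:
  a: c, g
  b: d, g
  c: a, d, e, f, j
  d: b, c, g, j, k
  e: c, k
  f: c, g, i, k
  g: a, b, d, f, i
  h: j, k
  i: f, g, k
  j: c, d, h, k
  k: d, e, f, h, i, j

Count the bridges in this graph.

The edges on the cycle d-c-a-g-d are not bridges since each lies on that cycle.
Every edge lies on some cycle, so there are no bridges.

0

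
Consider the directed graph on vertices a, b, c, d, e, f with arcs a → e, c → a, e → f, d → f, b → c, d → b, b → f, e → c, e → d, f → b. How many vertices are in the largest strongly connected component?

6

{a, b, c, d, e, f} are all mutually reachable — one SCC of size 6.
The largest has 6 vertices.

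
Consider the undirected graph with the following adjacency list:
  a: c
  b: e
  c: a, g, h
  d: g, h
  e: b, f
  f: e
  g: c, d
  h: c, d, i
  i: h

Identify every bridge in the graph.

a-c, b-e, e-f, h-i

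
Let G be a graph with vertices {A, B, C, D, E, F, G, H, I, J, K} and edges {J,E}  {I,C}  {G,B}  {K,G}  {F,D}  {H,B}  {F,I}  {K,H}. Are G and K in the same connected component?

Yes

From G we can reach B, G, H, K, which includes K.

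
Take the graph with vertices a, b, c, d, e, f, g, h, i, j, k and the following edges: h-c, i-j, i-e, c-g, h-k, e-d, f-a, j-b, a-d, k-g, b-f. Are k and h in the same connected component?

From k we can reach c, g, h, k, which includes h.

Yes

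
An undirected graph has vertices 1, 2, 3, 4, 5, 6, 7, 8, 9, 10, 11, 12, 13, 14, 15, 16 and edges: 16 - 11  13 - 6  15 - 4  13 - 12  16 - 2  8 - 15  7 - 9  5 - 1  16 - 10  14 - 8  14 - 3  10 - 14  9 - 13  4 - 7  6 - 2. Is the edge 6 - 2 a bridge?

After removing 6 - 2, the path 6-13-9-7-4-15-8-14-10-16-2 still connects them, so the edge is not a bridge.

No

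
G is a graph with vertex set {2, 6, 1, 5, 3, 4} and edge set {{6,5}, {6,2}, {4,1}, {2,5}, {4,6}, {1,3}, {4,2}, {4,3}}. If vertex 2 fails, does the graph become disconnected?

No

Deleting 2 leaves 1 component (was 1) (its neighbors 4, 5, 6 remain connected to each other), so 2 is not a cut vertex.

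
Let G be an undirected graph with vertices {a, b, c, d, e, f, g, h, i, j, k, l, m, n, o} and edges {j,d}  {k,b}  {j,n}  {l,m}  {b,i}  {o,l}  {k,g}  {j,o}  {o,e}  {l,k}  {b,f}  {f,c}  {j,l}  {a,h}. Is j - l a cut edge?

After removing j - l, the path j-o-l still connects them, so the edge is not a bridge.

No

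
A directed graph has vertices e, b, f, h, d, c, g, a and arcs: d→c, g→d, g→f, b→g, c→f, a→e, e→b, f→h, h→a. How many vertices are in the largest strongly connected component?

{a, b, c, d, e, f, g, h} are all mutually reachable — one SCC of size 8.
The largest has 8 vertices.

8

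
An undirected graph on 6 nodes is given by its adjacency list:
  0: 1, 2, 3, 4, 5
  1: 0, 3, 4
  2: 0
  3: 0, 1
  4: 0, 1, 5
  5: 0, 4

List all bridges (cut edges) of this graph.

0-2

The edges on the cycle 0-4-5-0 are not bridges since each lies on that cycle.
But removing 0-2 disconnects 0 from 2 — this is a bridge.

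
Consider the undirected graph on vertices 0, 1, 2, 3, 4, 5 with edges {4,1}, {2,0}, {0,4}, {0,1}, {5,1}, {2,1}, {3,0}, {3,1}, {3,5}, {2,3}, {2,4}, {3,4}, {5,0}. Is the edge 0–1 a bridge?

No

After removing 0–1, the path 0-2-1 still connects them, so the edge is not a bridge.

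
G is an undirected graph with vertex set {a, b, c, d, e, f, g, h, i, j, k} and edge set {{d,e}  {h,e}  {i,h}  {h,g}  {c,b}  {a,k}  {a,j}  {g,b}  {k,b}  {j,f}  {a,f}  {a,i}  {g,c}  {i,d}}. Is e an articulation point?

Deleting e leaves 1 component (was 1) (its neighbors d, h remain connected to each other), so e is not a cut vertex.

No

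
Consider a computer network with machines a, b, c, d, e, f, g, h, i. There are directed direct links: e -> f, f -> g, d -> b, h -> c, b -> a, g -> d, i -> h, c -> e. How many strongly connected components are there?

9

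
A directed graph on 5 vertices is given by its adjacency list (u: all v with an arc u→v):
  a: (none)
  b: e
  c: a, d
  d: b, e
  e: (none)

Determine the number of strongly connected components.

{b} is an SCC by itself.
{e} is an SCC by itself.
{a} is an SCC by itself.
{c} is an SCC by itself.
{d} is an SCC by itself.
That gives 5 strongly connected components.

5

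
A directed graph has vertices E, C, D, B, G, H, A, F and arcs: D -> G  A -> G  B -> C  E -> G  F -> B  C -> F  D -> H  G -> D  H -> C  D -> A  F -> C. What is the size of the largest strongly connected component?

{B, C, F} are all mutually reachable — one SCC of size 3.
{A, D, G} are all mutually reachable — one SCC of size 3.
{H} is an SCC by itself.
{E} is an SCC by itself.
The largest has 3 vertices.

3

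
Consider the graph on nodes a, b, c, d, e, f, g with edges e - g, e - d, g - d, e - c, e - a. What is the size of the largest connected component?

5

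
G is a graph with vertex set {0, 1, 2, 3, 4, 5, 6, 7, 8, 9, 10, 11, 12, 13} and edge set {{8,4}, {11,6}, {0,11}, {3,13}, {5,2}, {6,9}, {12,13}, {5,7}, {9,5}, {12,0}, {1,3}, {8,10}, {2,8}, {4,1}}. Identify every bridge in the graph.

The edges on the cycle 12-0-11-6-9-5-2-8-4-1-3-13-12 are not bridges since each lies on that cycle.
But removing 7–5 disconnects 7 from 5; removing 10–8 disconnects 10 from 8 — these are bridges.

10-8, 5-7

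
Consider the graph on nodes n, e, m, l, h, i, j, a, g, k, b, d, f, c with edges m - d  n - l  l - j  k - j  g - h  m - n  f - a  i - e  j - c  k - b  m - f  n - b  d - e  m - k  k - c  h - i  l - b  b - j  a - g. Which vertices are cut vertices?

Removing m increases the component count from 1 to 2, so m is a cut vertex.
By contrast removing b leaves 1 component; it is not a cut vertex. No other vertex is a cut vertex either.

m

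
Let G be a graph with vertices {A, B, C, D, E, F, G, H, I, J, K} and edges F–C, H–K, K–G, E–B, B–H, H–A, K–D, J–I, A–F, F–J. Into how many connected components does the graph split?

Starting from A we can reach A, B, C, D, E, F, G, H, I, J, K. That is one component of size 11.
Total: 1 component.

1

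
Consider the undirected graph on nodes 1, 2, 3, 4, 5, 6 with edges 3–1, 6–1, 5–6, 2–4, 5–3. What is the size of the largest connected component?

Starting from 2 we can reach 2, 4. That is one component of size 2.
Starting from 1 we can reach 1, 3, 5, 6. That is one component of size 4.
The largest has 4 vertices.

4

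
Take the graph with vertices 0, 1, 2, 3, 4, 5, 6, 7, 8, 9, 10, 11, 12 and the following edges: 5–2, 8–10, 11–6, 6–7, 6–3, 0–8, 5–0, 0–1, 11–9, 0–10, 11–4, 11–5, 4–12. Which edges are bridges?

The edges on the cycle 0-8-10-0 are not bridges since each lies on that cycle.
But removing 5–11 disconnects 5 from 11; removing 0–1 disconnects 0 from 1; removing 4–12 disconnects 4 from 12; removing 6–3 disconnects 6 from 3 — these are bridges.
In total 10 edges are bridges.

0-1, 0-5, 11-4, 11-5, 11-6, 11-9, 12-4, 2-5, 3-6, 6-7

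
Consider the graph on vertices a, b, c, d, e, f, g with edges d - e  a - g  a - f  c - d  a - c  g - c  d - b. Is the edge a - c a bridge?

After removing a - c, the path a-g-c still connects them, so the edge is not a bridge.

No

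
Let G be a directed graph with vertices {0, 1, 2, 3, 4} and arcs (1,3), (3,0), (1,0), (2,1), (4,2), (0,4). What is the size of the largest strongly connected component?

5

{0, 1, 2, 3, 4} are all mutually reachable — one SCC of size 5.
The largest has 5 vertices.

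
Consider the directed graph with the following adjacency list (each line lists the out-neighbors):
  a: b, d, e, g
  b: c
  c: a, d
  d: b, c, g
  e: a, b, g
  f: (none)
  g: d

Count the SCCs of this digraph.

{a, b, c, d, e, g} are all mutually reachable — one SCC of size 6.
{f} is an SCC by itself.
That gives 2 strongly connected components.

2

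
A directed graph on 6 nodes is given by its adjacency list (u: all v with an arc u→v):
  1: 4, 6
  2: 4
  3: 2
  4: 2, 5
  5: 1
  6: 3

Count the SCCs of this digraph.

1

{1, 2, 3, 4, 5, 6} are all mutually reachable — one SCC of size 6.
That gives 1 strongly connected component.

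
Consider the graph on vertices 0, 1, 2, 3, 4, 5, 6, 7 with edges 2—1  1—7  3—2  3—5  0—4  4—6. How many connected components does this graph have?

2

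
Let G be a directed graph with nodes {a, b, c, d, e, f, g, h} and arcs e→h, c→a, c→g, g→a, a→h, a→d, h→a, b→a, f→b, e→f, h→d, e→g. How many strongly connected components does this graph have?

7

{a, h} are all mutually reachable — one SCC of size 2.
{e} is an SCC by itself.
{g} is an SCC by itself.
{d} is an SCC by itself.
{b} is an SCC by itself.
(and 2 more singleton SCCs)
That gives 7 strongly connected components.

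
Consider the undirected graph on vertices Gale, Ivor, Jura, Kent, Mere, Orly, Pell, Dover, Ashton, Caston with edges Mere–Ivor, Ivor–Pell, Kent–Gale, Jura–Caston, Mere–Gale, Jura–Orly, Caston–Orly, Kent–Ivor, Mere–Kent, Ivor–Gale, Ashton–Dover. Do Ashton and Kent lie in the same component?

The component containing Ashton is {Dover, Ashton}, and Kent is not in it.

No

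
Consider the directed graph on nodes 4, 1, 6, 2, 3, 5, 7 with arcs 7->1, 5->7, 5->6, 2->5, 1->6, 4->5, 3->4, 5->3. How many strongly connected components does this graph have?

5

{3, 4, 5} are all mutually reachable — one SCC of size 3.
{2} is an SCC by itself.
{6} is an SCC by itself.
{1} is an SCC by itself.
{7} is an SCC by itself.
That gives 5 strongly connected components.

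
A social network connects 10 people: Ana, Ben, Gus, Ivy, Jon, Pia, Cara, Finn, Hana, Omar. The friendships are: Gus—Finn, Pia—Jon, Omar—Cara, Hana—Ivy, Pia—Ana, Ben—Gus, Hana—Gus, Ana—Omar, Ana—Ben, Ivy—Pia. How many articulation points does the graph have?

4

Removing Ana increases the component count from 1 to 2, so Ana is a cut vertex.
Removing Gus increases the component count from 1 to 2, so Gus is a cut vertex.
Removing Pia increases the component count from 1 to 2, so Pia is a cut vertex.
Likewise Omar is a cut vertex.
By contrast removing Finn leaves 1 component; it is not a cut vertex. No other vertex is a cut vertex either.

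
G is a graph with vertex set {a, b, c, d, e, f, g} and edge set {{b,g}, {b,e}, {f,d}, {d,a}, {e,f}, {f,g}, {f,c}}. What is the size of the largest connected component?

7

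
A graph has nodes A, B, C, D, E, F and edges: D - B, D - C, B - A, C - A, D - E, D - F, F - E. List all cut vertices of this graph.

D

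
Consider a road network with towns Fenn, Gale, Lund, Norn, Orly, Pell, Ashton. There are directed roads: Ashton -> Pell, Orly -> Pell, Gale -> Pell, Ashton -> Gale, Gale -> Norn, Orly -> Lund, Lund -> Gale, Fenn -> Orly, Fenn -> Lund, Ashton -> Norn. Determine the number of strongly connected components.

7

{Norn} is an SCC by itself.
{Fenn} is an SCC by itself.
{Pell} is an SCC by itself.
{Orly} is an SCC by itself.
{Lund} is an SCC by itself.
(and 2 more singleton SCCs)
That gives 7 strongly connected components.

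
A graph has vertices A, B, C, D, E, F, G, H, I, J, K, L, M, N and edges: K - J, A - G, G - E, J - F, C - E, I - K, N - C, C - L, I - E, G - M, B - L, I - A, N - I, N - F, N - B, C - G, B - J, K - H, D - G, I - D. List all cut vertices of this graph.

Removing G increases the component count from 1 to 2, so G is a cut vertex.
Removing K increases the component count from 1 to 2, so K is a cut vertex.
By contrast removing J leaves 1 component; it is not a cut vertex. No other vertex is a cut vertex either.

G, K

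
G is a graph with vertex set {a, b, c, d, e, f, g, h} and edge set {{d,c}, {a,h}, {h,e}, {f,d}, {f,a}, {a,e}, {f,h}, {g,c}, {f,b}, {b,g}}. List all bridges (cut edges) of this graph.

The edges on the cycle f-b-g-c-d-f are not bridges since each lies on that cycle.
Every edge lies on some cycle, so there are no bridges.

none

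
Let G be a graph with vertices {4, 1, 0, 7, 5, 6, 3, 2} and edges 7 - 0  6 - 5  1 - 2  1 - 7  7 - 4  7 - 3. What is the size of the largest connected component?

6

Starting from 5 we can reach 5, 6. That is one component of size 2.
Starting from 0 we can reach 0, 1, 2, 3, 4, 7. That is one component of size 6.
The largest has 6 vertices.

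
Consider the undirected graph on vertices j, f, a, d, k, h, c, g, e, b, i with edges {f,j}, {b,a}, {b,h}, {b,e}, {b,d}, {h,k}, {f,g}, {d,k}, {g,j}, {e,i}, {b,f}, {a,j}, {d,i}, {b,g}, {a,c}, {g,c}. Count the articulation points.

Removing b increases the component count from 1 to 2, so b is a cut vertex.
By contrast removing e leaves 1 component; it is not a cut vertex. No other vertex is a cut vertex either.

1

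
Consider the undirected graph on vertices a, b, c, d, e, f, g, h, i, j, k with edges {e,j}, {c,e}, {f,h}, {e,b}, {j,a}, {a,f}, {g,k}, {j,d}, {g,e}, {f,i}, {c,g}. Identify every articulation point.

Removing a increases the component count from 1 to 2, so a is a cut vertex.
Removing e increases the component count from 1 to 3, so e is a cut vertex.
Removing f increases the component count from 1 to 3, so f is a cut vertex.
Likewise g, j are cut vertices.
By contrast removing h leaves 1 component; it is not a cut vertex. No other vertex is a cut vertex either.

a, e, f, g, j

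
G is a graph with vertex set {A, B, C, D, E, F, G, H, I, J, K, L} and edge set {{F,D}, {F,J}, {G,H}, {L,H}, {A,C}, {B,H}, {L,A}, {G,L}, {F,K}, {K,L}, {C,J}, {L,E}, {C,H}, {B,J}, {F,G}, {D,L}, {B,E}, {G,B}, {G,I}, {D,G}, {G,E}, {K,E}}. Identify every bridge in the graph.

The edges on the cycle F-D-G-B-E-L-K-F are not bridges since each lies on that cycle.
But removing I - G disconnects I from G — this is a bridge.

G-I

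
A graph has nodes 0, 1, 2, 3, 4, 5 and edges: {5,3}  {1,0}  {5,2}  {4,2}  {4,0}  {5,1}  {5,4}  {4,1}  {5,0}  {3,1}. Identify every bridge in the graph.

The edges on the cycle 5-4-0-5 are not bridges since each lies on that cycle.
Every edge lies on some cycle, so there are no bridges.

none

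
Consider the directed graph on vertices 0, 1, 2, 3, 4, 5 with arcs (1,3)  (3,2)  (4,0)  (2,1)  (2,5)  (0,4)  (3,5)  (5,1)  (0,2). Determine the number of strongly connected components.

{1, 2, 3, 5} are all mutually reachable — one SCC of size 4.
{0, 4} are all mutually reachable — one SCC of size 2.
That gives 2 strongly connected components.

2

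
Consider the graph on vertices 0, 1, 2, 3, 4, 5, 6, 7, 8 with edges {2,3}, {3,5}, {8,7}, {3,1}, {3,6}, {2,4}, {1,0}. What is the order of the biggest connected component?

Starting from 7 we can reach 7, 8. That is one component of size 2.
Starting from 0 we can reach 0, 1, 2, 3, 4, 5, 6. That is one component of size 7.
The largest has 7 vertices.

7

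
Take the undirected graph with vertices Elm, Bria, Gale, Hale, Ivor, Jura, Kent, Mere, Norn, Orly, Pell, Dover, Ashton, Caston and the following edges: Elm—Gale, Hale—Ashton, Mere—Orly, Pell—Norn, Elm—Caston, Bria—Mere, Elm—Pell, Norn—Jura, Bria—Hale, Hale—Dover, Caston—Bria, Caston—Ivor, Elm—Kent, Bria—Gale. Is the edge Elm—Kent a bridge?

Yes

Removing Elm—Kent leaves no path between Elm and Kent: the component count goes from 1 to 2. So it is a bridge.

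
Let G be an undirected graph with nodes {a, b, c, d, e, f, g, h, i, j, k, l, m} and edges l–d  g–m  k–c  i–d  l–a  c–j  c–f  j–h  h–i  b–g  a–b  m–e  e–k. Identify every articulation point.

c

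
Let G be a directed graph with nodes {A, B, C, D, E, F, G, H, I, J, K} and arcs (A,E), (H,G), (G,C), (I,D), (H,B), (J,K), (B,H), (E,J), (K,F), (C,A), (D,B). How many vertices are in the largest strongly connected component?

2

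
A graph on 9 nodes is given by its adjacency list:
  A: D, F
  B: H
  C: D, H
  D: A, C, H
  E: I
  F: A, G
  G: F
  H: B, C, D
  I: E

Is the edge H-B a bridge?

Removing H-B leaves no path between H and B: the component count goes from 2 to 3. So it is a bridge.

Yes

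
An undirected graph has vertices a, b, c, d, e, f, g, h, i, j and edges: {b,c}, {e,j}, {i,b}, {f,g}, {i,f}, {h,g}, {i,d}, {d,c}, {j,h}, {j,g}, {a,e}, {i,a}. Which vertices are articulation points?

i

Removing i increases the component count from 1 to 2, so i is a cut vertex.
By contrast removing e leaves 1 component; it is not a cut vertex. No other vertex is a cut vertex either.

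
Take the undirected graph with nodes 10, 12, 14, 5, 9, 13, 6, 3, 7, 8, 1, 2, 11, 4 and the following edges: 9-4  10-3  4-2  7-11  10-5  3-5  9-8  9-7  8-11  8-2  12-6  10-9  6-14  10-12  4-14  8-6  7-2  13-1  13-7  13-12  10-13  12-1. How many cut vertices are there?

1

Removing 10 increases the component count from 1 to 2, so 10 is a cut vertex.
By contrast removing 3 leaves 1 component; it is not a cut vertex. No other vertex is a cut vertex either.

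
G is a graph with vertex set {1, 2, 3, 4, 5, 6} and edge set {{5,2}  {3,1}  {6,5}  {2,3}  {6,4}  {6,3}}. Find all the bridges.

The edges on the cycle 6-5-2-3-6 are not bridges since each lies on that cycle.
But removing 3 - 1 disconnects 3 from 1; removing 6 - 4 disconnects 6 from 4 — these are bridges.

1-3, 4-6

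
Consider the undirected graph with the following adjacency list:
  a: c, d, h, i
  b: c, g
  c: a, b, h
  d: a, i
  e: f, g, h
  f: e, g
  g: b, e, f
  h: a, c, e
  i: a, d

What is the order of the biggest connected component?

9

Starting from a we can reach a, b, c, d, e, f, g, h, i. That is one component of size 9.
The largest has 9 vertices.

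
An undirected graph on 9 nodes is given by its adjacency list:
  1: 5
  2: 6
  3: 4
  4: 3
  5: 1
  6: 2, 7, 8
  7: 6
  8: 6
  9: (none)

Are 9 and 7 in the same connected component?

No

The component containing 9 is {9}, and 7 is not in it.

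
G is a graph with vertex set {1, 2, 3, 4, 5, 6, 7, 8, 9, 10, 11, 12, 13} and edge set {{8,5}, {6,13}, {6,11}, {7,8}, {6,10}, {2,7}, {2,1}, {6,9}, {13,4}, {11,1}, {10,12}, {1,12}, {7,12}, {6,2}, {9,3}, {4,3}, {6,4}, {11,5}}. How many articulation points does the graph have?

1

Removing 6 increases the component count from 1 to 2, so 6 is a cut vertex.
By contrast removing 8 leaves 1 component; it is not a cut vertex. No other vertex is a cut vertex either.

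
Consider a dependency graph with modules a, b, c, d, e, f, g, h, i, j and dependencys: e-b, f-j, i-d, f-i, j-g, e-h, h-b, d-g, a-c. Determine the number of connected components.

Starting from a we can reach a, c. That is one component of size 2.
Starting from b we can reach b, e, h. That is one component of size 3.
Starting from d we can reach d, f, g, i, j. That is one component of size 5.
Total: 3 components.

3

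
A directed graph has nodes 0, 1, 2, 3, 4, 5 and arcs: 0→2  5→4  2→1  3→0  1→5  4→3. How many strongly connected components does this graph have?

1

{0, 1, 2, 3, 4, 5} are all mutually reachable — one SCC of size 6.
That gives 1 strongly connected component.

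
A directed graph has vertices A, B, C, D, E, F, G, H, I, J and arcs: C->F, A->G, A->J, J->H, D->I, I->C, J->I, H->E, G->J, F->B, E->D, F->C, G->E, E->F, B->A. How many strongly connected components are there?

{A, B, C, D, E, F, G, H, I, J} are all mutually reachable — one SCC of size 10.
That gives 1 strongly connected component.

1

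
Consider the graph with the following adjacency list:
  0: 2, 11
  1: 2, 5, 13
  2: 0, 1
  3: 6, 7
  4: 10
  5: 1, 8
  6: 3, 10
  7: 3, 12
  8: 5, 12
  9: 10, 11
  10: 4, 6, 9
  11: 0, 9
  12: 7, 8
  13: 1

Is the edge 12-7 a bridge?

After removing 12-7, the path 12-8-5-1-2-0-11-9-10-6-3-7 still connects them, so the edge is not a bridge.

No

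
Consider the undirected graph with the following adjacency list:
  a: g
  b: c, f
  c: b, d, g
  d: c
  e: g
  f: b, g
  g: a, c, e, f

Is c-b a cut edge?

No

After removing c-b, the path c-g-f-b still connects them, so the edge is not a bridge.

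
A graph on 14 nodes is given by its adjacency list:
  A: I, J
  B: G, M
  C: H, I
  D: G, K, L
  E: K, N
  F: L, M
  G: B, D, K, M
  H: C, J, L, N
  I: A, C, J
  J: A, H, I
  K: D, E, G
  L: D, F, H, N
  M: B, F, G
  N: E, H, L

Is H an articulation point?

Yes

Deleting H raises the number of components from 1 to 2, so H is a cut vertex.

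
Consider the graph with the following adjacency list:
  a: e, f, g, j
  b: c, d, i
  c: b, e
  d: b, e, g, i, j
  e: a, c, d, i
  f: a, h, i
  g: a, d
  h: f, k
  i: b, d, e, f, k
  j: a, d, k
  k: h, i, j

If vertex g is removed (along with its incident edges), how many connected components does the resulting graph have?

1

With g gone, the remaining components are: {a, b, c, d, e, f, h, i, j, k}.
That is 1 component.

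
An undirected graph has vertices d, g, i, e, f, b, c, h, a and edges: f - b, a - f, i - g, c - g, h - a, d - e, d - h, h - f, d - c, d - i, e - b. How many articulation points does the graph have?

Removing d increases the component count from 1 to 2, so d is a cut vertex.
By contrast removing h leaves 1 component; it is not a cut vertex. No other vertex is a cut vertex either.

1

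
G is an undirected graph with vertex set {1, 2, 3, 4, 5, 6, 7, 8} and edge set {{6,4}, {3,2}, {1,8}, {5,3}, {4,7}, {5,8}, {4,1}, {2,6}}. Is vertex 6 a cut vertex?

Deleting 6 leaves 1 component (was 1) (its neighbors 2, 4 remain connected to each other), so 6 is not a cut vertex.

No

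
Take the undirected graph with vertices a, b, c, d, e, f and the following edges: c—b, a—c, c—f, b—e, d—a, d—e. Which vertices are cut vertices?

Removing c increases the component count from 1 to 2, so c is a cut vertex.
By contrast removing d leaves 1 component; it is not a cut vertex. No other vertex is a cut vertex either.

c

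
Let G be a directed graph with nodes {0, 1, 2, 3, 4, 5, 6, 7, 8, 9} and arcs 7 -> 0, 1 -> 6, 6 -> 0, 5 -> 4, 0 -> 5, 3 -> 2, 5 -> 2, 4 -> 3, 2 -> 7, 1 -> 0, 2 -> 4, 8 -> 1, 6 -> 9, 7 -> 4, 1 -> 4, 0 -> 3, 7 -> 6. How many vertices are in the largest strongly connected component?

7

{0, 2, 3, 4, 5, 6, 7} are all mutually reachable — one SCC of size 7.
{1} is an SCC by itself.
{8} is an SCC by itself.
{9} is an SCC by itself.
The largest has 7 vertices.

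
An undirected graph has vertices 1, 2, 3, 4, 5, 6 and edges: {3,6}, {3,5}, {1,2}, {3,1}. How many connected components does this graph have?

2

4 is isolated — a component by itself.
Starting from 1 we can reach 1, 2, 3, 5, 6. That is one component of size 5.
Total: 2 components.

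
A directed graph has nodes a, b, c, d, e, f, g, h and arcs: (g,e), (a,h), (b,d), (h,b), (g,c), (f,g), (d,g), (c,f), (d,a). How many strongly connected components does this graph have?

3

{a, b, d, h} are all mutually reachable — one SCC of size 4.
{c, f, g} are all mutually reachable — one SCC of size 3.
{e} is an SCC by itself.
That gives 3 strongly connected components.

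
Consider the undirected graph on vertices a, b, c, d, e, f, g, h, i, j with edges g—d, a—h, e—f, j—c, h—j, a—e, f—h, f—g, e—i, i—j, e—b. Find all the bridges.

b-e, c-j, d-g, f-g

The edges on the cycle e-f-h-j-i-e are not bridges since each lies on that cycle.
But removing d—g disconnects d from g; removing e—b disconnects e from b; removing j—c disconnects j from c; removing g—f disconnects g from f — these are bridges.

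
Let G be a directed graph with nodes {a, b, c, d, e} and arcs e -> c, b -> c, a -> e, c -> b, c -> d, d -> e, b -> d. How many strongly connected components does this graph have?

{b, c, d, e} are all mutually reachable — one SCC of size 4.
{a} is an SCC by itself.
That gives 2 strongly connected components.

2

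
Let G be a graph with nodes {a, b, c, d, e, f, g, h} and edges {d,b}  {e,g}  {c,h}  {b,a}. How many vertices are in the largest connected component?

3

f is isolated — a component by itself.
Starting from c we can reach c, h. That is one component of size 2.
Starting from e we can reach e, g. That is one component of size 2.
Starting from a we can reach a, b, d. That is one component of size 3.
The largest has 3 vertices.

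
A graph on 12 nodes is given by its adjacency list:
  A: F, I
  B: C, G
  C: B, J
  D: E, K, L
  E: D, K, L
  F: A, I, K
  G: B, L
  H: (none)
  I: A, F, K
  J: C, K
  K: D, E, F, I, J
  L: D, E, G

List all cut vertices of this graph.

K

Removing K increases the component count from 2 to 3, so K is a cut vertex.
By contrast removing C leaves 2 components; it is not a cut vertex. No other vertex is a cut vertex either.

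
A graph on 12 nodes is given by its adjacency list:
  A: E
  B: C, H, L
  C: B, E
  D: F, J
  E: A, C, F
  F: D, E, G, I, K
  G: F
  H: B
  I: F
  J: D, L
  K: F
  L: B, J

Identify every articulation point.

B, E, F

Removing B increases the component count from 1 to 2, so B is a cut vertex.
Removing E increases the component count from 1 to 2, so E is a cut vertex.
Removing F increases the component count from 1 to 4, so F is a cut vertex.
By contrast removing I leaves 1 component; it is not a cut vertex. No other vertex is a cut vertex either.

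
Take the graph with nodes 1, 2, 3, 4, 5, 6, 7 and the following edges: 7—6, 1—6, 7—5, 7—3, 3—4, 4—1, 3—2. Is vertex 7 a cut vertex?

Yes

Deleting 7 raises the number of components from 1 to 2, so 7 is a cut vertex.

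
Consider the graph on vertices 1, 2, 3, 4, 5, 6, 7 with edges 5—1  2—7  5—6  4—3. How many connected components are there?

Starting from 3 we can reach 3, 4. That is one component of size 2.
Starting from 2 we can reach 2, 7. That is one component of size 2.
Starting from 1 we can reach 1, 5, 6. That is one component of size 3.
Total: 3 components.

3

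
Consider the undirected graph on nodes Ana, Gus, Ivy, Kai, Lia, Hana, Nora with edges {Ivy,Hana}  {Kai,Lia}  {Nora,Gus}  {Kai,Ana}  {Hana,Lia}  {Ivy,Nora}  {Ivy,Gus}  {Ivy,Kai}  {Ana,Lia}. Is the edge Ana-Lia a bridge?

After removing Ana-Lia, the path Ana-Kai-Lia still connects them, so the edge is not a bridge.

No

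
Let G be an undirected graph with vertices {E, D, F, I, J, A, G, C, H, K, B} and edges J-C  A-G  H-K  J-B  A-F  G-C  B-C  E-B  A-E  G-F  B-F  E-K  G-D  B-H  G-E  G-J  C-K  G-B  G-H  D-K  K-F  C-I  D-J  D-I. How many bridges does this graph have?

0

The edges on the cycle A-G-D-J-B-E-A are not bridges since each lies on that cycle.
Every edge lies on some cycle, so there are no bridges.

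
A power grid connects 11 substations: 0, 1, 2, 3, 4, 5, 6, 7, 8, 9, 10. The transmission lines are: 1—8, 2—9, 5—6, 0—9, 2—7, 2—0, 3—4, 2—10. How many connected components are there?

Starting from 5 we can reach 5, 6. That is one component of size 2.
Starting from 3 we can reach 3, 4. That is one component of size 2.
Starting from 1 we can reach 1, 8. That is one component of size 2.
Starting from 0 we can reach 0, 2, 7, 9, 10. That is one component of size 5.
Total: 4 components.

4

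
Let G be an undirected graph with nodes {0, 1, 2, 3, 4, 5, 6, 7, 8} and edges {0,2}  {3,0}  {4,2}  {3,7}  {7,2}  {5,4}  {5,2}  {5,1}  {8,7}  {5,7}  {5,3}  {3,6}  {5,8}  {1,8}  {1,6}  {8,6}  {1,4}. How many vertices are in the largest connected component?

9

Starting from 0 we can reach 0, 1, 2, 3, 4, 5, 6, 7, 8. That is one component of size 9.
The largest has 9 vertices.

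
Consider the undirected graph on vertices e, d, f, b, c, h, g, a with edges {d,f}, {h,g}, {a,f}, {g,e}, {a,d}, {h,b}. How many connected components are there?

c is isolated — a component by itself.
Starting from a we can reach a, d, f. That is one component of size 3.
Starting from b we can reach b, e, g, h. That is one component of size 4.
Total: 3 components.

3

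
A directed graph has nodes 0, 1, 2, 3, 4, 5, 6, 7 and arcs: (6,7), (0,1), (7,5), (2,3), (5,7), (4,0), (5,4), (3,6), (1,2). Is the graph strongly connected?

Yes

From 3 we can reach every vertex (0, 1, 2, 3, 4, 5, 6, 7), and every vertex can reach 3 (0, 1, 2, 3, 4, 5, 6, 7). So the whole graph is one strongly connected component.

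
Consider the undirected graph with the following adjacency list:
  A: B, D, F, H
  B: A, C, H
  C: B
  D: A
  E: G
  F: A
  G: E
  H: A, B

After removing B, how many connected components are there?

3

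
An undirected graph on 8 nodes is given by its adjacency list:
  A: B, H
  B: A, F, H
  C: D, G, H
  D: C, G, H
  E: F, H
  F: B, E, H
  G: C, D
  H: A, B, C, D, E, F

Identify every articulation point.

H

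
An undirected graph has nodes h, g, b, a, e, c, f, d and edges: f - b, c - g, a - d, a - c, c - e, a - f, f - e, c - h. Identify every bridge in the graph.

The edges on the cycle a-f-e-c-a are not bridges since each lies on that cycle.
But removing f - b disconnects f from b; removing c - g disconnects c from g; removing d - a disconnects d from a; removing c - h disconnects c from h — these are bridges.

a-d, b-f, c-g, c-h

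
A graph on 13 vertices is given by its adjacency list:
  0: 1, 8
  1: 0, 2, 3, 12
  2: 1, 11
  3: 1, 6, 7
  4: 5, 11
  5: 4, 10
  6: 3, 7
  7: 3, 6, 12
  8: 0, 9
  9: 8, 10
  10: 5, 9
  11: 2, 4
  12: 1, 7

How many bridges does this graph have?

0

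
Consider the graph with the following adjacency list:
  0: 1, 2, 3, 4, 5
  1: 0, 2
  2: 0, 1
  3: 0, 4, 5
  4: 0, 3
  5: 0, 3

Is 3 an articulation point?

No

Deleting 3 leaves 1 component (was 1) (its neighbors 0, 4, 5 remain connected to each other), so 3 is not a cut vertex.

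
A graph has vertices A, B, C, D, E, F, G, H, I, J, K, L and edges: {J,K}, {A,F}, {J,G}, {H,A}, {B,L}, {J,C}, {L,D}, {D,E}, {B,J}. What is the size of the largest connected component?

8

I is isolated — a component by itself.
Starting from A we can reach A, F, H. That is one component of size 3.
Starting from B we can reach B, C, D, E, G, J, K, L. That is one component of size 8.
The largest has 8 vertices.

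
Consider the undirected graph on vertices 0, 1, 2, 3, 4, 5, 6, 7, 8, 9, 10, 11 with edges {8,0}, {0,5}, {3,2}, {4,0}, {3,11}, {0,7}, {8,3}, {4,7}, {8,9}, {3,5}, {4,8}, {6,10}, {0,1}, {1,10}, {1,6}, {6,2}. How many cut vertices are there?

2

Removing 3 increases the component count from 1 to 2, so 3 is a cut vertex.
Removing 8 increases the component count from 1 to 2, so 8 is a cut vertex.
By contrast removing 7 leaves 1 component; it is not a cut vertex. No other vertex is a cut vertex either.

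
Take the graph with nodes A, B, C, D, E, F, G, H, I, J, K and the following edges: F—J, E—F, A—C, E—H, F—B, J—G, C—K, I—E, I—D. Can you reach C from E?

No

The component containing E is {B, D, E, F, G, H, I, J}, and C is not in it.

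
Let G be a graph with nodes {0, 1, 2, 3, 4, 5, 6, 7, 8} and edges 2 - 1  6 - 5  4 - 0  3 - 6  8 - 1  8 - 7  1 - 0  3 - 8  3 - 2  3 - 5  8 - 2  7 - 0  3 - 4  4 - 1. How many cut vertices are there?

Removing 3 increases the component count from 1 to 2, so 3 is a cut vertex.
By contrast removing 0 leaves 1 component; it is not a cut vertex. No other vertex is a cut vertex either.

1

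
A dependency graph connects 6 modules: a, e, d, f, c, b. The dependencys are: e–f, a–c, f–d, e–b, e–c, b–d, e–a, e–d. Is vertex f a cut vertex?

No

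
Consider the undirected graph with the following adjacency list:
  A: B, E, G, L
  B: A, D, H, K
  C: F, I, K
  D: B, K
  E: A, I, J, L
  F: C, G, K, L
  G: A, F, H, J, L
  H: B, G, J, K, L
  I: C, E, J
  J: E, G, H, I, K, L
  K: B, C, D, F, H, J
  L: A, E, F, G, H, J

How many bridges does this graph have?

0

The edges on the cycle H-K-D-B-H are not bridges since each lies on that cycle.
Every edge lies on some cycle, so there are no bridges.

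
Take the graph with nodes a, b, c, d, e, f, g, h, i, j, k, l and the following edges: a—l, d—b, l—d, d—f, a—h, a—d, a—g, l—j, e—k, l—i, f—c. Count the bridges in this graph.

8

The edges on the cycle a-l-d-a are not bridges since each lies on that cycle.
But removing b—d disconnects b from d; removing l—i disconnects l from i; removing d—f disconnects d from f; removing f—c disconnects f from c — these are bridges.
In total 8 edges are bridges.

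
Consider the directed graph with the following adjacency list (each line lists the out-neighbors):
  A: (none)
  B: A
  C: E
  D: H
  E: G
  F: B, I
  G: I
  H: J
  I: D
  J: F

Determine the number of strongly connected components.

{D, F, H, I, J} are all mutually reachable — one SCC of size 5.
{B} is an SCC by itself.
{A} is an SCC by itself.
{E} is an SCC by itself.
{G} is an SCC by itself.
(and 1 more singleton SCC)
That gives 6 strongly connected components.

6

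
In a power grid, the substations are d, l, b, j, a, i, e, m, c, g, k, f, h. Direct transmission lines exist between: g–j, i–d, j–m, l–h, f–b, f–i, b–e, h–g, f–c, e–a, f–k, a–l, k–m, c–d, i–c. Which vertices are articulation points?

f

Removing f increases the component count from 1 to 2, so f is a cut vertex.
By contrast removing a leaves 1 component; it is not a cut vertex. No other vertex is a cut vertex either.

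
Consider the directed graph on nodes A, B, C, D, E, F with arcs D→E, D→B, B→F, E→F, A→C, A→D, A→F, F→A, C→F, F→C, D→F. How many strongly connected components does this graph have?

{A, B, C, D, E, F} are all mutually reachable — one SCC of size 6.
That gives 1 strongly connected component.

1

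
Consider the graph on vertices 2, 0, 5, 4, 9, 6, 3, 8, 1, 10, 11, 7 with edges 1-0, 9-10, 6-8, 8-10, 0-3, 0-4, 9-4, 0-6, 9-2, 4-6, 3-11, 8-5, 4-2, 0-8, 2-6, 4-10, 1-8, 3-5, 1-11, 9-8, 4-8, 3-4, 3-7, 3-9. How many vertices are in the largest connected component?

12

Starting from 0 we can reach 0, 1, 2, 3, 4, 5, 6, 7, 8, 9, 10, 11. That is one component of size 12.
The largest has 12 vertices.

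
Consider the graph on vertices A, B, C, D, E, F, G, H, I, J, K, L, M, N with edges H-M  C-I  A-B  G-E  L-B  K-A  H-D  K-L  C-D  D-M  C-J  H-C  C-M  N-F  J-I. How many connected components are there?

Starting from E we can reach E, G. That is one component of size 2.
Starting from F we can reach F, N. That is one component of size 2.
Starting from A we can reach A, B, K, L. That is one component of size 4.
Starting from C we can reach C, D, H, I, J, M. That is one component of size 6.
Total: 4 components.

4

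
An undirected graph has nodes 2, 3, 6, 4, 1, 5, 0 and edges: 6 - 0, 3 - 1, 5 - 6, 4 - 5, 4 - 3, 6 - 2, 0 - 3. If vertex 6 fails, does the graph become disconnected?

Yes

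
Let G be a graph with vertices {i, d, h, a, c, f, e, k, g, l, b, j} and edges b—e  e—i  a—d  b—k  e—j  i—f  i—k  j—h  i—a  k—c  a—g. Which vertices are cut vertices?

Removing a increases the component count from 2 to 4, so a is a cut vertex.
Removing e increases the component count from 2 to 3, so e is a cut vertex.
Removing i increases the component count from 2 to 4, so i is a cut vertex.
Likewise j, k are cut vertices.
By contrast removing h leaves 2 components; it is not a cut vertex. No other vertex is a cut vertex either.

a, e, i, j, k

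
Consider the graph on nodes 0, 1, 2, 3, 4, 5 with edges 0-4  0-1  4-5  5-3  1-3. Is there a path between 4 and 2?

The component containing 4 is {0, 1, 3, 4, 5}, and 2 is not in it.

No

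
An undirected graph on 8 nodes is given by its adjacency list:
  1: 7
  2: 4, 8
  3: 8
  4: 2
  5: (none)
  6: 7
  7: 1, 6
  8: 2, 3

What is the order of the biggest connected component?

4

5 is isolated — a component by itself.
Starting from 1 we can reach 1, 6, 7. That is one component of size 3.
Starting from 2 we can reach 2, 3, 4, 8. That is one component of size 4.
The largest has 4 vertices.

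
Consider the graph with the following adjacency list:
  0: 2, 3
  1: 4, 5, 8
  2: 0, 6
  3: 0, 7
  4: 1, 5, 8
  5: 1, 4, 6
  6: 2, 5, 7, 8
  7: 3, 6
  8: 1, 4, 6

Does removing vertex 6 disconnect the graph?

Yes

Deleting 6 raises the number of components from 1 to 2, so 6 is a cut vertex.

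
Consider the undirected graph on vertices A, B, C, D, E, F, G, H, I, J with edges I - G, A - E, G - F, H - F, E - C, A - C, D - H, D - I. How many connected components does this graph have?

J is isolated — a component by itself.
B is isolated — a component by itself.
Starting from A we can reach A, C, E. That is one component of size 3.
Starting from D we can reach D, F, G, H, I. That is one component of size 5.
Total: 4 components.

4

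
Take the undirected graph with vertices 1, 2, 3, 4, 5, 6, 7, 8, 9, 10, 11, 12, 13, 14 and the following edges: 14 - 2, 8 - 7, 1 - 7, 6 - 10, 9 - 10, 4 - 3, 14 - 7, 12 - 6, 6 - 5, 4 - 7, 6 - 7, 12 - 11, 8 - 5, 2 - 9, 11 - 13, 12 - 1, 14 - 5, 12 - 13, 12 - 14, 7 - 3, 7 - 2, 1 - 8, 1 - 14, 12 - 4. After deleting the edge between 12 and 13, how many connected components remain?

12 and 13 are still connected via 12-11-13, so the component count stays at 1.

1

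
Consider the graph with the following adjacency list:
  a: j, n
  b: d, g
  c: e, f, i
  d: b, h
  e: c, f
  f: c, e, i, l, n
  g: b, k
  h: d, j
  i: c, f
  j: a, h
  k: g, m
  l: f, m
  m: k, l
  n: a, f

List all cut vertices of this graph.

f

Removing f increases the component count from 1 to 2, so f is a cut vertex.
By contrast removing n leaves 1 component; it is not a cut vertex. No other vertex is a cut vertex either.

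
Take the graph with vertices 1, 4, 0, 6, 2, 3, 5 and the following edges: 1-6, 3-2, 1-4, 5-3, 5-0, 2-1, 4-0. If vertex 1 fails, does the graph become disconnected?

Yes

Deleting 1 raises the number of components from 1 to 2, so 1 is a cut vertex.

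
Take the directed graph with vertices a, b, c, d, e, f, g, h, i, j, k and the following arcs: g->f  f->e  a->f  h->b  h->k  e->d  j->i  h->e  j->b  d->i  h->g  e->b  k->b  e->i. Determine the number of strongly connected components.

{a} is an SCC by itself.
{h} is an SCC by itself.
{k} is an SCC by itself.
{c} is an SCC by itself.
{i} is an SCC by itself.
(and 6 more singleton SCCs)
That gives 11 strongly connected components.

11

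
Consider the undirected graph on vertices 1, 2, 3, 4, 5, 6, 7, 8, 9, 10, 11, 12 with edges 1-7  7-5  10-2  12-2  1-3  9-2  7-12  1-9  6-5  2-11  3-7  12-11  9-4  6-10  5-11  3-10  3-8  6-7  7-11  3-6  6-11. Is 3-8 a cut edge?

Yes

Removing 3-8 leaves no path between 3 and 8: the component count goes from 1 to 2. So it is a bridge.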